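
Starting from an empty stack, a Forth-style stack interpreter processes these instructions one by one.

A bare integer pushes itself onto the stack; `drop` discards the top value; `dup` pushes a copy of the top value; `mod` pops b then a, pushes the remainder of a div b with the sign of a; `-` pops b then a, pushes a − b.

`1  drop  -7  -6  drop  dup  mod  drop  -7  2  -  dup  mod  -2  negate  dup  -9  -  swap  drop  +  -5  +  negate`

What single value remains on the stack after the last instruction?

-6

1      → [1]
drop   → []
-7     → [-7]
-6     → [-7, -6]
drop   → [-7]
dup    → [-7, -7]
mod    → [0]
drop   → []
-7     → [-7]
2      → [-7, 2]
-      → [-9]
dup    → [-9, -9]
mod    → [0]
-2     → [0, -2]
negate → [0, 2]
dup    → [0, 2, 2]
-9     → [0, 2, 2, -9]
-      → [0, 2, 11]
swap   → [0, 11, 2]
drop   → [0, 11]
+      → [11]
-5     → [11, -5]
+      → [6]
negate → [-6]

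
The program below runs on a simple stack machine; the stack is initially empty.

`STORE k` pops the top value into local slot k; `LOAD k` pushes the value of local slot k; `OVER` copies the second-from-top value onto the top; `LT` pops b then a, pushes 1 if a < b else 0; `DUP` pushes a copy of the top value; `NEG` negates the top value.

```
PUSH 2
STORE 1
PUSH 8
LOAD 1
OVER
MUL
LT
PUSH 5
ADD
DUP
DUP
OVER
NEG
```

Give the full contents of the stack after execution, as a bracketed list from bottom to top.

PUSH 2  -> 2
STORE 1 -> (empty)
PUSH 8  -> 8
LOAD 1  -> 8 2
OVER    -> 8 2 8
MUL     -> 8 16
LT      -> 1
PUSH 5  -> 1 5
ADD     -> 6
DUP     -> 6 6
DUP     -> 6 6 6
OVER    -> 6 6 6 6
NEG     -> 6 6 6 -6

[6, 6, 6, -6]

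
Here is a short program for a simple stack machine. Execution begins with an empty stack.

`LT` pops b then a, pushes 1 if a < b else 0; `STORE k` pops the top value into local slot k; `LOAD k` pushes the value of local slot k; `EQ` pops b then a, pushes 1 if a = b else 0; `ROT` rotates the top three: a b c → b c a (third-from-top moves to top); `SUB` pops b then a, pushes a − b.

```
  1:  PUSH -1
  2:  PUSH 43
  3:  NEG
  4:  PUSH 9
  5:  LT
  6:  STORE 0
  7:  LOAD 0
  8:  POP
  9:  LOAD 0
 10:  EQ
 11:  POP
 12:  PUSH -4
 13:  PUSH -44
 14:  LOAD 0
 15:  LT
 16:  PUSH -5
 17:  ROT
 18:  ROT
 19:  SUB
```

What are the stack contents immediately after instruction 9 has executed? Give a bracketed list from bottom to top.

[-1, 1]

PUSH -1 -> [-1]
PUSH 43 -> [-1, 43]
NEG     -> [-1, -43]
PUSH 9  -> [-1, -43, 9]
LT      -> [-1, 1]
STORE 0 -> [-1]
LOAD 0  -> [-1, 1]
POP     -> [-1]
LOAD 0  -> [-1, 1]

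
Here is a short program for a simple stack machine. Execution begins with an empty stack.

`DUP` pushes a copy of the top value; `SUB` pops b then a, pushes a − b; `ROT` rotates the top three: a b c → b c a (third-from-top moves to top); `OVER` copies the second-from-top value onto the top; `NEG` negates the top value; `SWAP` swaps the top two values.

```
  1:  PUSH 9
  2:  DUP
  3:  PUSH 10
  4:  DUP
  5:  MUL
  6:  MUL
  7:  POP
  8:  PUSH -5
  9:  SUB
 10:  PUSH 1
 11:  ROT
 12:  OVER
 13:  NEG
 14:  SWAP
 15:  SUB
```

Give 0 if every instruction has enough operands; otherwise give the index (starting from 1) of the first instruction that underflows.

PUSH 9   9
DUP      9 9
PUSH 10  9 9 10
DUP      9 9 10 10
MUL      9 9 100
MUL      9 900
POP      9
PUSH -5  9 -5
SUB      14
PUSH 1   14 1
ROT  — needs 3 operands, stack has 2 → underflow

11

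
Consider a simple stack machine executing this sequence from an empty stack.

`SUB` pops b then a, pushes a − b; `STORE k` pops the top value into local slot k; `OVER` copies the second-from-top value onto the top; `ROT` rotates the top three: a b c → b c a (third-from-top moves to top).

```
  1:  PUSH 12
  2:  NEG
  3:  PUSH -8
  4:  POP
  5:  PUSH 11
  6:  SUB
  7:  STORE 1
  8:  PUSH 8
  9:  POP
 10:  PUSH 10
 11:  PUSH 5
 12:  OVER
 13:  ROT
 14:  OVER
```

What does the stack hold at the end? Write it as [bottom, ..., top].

PUSH 12 -> [12]
NEG     -> [-12]
PUSH -8 -> [-12, -8]
POP     -> [-12]
PUSH 11 -> [-12, 11]
SUB     -> [-23]
STORE 1 -> []
PUSH 8  -> [8]
POP     -> []
PUSH 10 -> [10]
PUSH 5  -> [10, 5]
OVER    -> [10, 5, 10]
ROT     -> [5, 10, 10]
OVER    -> [5, 10, 10, 10]

[5, 10, 10, 10]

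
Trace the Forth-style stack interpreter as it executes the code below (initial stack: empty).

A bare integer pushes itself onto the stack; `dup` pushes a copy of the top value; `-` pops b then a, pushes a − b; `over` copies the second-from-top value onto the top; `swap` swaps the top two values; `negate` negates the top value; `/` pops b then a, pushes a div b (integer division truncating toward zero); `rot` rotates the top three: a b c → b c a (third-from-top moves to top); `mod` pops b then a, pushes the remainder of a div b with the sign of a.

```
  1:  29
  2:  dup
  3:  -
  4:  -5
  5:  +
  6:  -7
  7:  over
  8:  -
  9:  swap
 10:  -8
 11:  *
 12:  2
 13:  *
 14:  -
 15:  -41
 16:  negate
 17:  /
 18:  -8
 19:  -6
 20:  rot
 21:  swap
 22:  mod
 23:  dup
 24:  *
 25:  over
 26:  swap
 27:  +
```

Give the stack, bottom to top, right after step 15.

29   → [29]
dup  → [29, 29]
-    → [0]
-5   → [0, -5]
+    → [-5]
-7   → [-5, -7]
over → [-5, -7, -5]
-    → [-5, -2]
swap → [-2, -5]
-8   → [-2, -5, -8]
*    → [-2, 40]
2    → [-2, 40, 2]
*    → [-2, 80]
-    → [-82]
-41  → [-82, -41]

[-82, -41]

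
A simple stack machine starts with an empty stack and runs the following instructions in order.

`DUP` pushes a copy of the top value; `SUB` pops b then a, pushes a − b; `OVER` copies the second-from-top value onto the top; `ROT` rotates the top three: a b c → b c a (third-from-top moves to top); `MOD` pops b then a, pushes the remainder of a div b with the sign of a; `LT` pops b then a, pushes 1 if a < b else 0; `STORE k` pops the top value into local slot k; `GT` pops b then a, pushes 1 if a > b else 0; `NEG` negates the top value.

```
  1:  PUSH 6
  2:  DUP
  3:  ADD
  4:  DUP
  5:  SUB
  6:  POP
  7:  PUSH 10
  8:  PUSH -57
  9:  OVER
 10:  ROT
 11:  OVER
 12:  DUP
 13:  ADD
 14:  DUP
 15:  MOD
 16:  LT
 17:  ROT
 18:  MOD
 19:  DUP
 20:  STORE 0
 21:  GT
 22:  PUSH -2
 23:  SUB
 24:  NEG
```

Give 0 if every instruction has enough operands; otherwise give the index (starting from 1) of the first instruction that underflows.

PUSH 6   -> [6]
DUP      -> [6, 6]
ADD      -> [12]
DUP      -> [12, 12]
SUB      -> [0]
POP      -> []
PUSH 10  -> [10]
PUSH -57 -> [10, -57]
OVER     -> [10, -57, 10]
ROT      -> [-57, 10, 10]
OVER     -> [-57, 10, 10, 10]
DUP      -> [-57, 10, 10, 10, 10]
ADD      -> [-57, 10, 10, 20]
DUP      -> [-57, 10, 10, 20, 20]
MOD      -> [-57, 10, 10, 0]
LT       -> [-57, 10, 0]
ROT      -> [10, 0, -57]
MOD      -> [10, 0]
DUP      -> [10, 0, 0]
STORE 0  -> [10, 0]
GT       -> [1]
PUSH -2  -> [1, -2]
SUB      -> [3]
NEG      -> [-3]

0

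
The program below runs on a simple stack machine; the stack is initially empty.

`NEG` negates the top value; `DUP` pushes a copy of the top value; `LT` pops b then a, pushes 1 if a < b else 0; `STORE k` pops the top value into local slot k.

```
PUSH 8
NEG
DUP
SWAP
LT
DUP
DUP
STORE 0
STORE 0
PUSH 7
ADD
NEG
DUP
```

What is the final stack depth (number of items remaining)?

2

PUSH 8  : [8]
NEG     : [-8]
DUP     : [-8, -8]
SWAP    : [-8, -8]
LT      : [0]
DUP     : [0, 0]
DUP     : [0, 0, 0]
STORE 0 : [0, 0]
STORE 0 : [0]
PUSH 7  : [0, 7]
ADD     : [7]
NEG     : [-7]
DUP     : [-7, -7]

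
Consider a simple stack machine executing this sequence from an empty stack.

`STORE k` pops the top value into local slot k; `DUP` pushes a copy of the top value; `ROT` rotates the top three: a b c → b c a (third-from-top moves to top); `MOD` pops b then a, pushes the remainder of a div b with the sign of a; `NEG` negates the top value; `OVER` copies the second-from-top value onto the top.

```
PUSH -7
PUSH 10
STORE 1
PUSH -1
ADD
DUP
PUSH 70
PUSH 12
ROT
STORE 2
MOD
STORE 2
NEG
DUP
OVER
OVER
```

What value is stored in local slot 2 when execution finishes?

10

PUSH -7 : [-7]
PUSH 10 : [-7, 10]
STORE 1 : [-7]
PUSH -1 : [-7, -1]
ADD     : [-8]
DUP     : [-8, -8]
PUSH 70 : [-8, -8, 70]
PUSH 12 : [-8, -8, 70, 12]
ROT     : [-8, 70, 12, -8]
STORE 2 : [-8, 70, 12]
MOD     : [-8, 10]
STORE 2 : [-8]
NEG     : [8]
DUP     : [8, 8]
OVER    : [8, 8, 8]
OVER    : [8, 8, 8, 8]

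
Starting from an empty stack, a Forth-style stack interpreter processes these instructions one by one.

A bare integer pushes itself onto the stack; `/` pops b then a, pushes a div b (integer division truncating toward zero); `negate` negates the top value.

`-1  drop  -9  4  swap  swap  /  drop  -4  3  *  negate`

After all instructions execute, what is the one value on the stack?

-1     → [-1]
drop   → []
-9     → [-9]
4      → [-9, 4]
swap   → [4, -9]
swap   → [-9, 4]
/      → [-2]
drop   → []
-4     → [-4]
3      → [-4, 3]
*      → [-12]
negate → [12]

12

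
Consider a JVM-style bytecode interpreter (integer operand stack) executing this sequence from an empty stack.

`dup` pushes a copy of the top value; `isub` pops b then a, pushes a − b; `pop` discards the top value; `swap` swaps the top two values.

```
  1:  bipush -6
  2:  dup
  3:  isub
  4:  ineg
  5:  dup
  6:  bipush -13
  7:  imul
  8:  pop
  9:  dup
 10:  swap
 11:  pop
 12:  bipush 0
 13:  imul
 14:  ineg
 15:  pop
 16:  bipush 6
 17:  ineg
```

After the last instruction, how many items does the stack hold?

bipush -6   [-6]
dup         [-6, -6]
isub        [0]
ineg        [0]
dup         [0, 0]
bipush -13  [0, 0, -13]
imul        [0, 0]
pop         [0]
dup         [0, 0]
swap        [0, 0]
pop         [0]
bipush 0    [0, 0]
imul        [0]
ineg        [0]
pop         []
bipush 6    [6]
ineg        [-6]

1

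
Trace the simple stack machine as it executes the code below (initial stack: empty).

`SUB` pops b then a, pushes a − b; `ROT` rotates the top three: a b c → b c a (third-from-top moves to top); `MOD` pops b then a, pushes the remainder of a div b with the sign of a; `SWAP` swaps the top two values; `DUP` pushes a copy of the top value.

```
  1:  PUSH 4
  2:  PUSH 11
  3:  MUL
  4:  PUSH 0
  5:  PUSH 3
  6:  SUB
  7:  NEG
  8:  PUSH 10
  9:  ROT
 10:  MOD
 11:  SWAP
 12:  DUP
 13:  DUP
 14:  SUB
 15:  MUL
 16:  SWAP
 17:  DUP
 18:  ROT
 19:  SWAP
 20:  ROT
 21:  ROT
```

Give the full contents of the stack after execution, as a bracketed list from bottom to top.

[10, 10, 0]

PUSH 4  → [4]
PUSH 11 → [4, 11]
MUL     → [44]
PUSH 0  → [44, 0]
PUSH 3  → [44, 0, 3]
SUB     → [44, -3]
NEG     → [44, 3]
PUSH 10 → [44, 3, 10]
ROT     → [3, 10, 44]
MOD     → [3, 10]
SWAP    → [10, 3]
DUP     → [10, 3, 3]
DUP     → [10, 3, 3, 3]
SUB     → [10, 3, 0]
MUL     → [10, 0]
SWAP    → [0, 10]
DUP     → [0, 10, 10]
ROT     → [10, 10, 0]
SWAP    → [10, 0, 10]
ROT     → [0, 10, 10]
ROT     → [10, 10, 0]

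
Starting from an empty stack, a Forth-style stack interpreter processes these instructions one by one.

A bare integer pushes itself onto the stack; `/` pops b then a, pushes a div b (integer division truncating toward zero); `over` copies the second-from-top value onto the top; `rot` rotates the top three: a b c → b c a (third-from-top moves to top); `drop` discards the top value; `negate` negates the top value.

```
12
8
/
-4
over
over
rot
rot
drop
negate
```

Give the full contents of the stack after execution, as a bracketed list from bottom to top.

12     : [12]
8      : [12, 8]
/      : [1]
-4     : [1, -4]
over   : [1, -4, 1]
over   : [1, -4, 1, -4]
rot    : [1, 1, -4, -4]
rot    : [1, -4, -4, 1]
drop   : [1, -4, -4]
negate : [1, -4, 4]

[1, -4, 4]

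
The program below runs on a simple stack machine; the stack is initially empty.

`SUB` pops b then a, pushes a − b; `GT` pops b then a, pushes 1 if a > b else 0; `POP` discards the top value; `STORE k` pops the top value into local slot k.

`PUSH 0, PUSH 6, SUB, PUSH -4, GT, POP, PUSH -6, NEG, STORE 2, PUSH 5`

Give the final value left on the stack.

PUSH 0  → [0]
PUSH 6  → [0, 6]
SUB     → [-6]
PUSH -4 → [-6, -4]
GT      → [0]
POP     → []
PUSH -6 → [-6]
NEG     → [6]
STORE 2 → []
PUSH 5  → [5]

5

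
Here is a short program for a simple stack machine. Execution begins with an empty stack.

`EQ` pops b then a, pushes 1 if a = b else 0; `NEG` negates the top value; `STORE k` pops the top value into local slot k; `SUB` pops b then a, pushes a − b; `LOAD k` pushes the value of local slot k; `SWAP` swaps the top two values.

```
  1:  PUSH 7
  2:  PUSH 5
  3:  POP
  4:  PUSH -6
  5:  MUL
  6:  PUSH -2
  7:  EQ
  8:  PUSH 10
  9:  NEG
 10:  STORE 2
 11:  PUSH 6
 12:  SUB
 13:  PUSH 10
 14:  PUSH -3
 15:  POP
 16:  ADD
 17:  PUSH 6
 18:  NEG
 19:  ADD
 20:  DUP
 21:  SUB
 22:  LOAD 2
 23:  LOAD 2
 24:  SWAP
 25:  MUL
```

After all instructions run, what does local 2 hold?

PUSH 7  : 7
PUSH 5  : 7 5
POP     : 7
PUSH -6 : 7 -6
MUL     : -42
PUSH -2 : -42 -2
EQ      : 0
PUSH 10 : 0 10
NEG     : 0 -10
STORE 2 : 0
PUSH 6  : 0 6
SUB     : -6
PUSH 10 : -6 10
PUSH -3 : -6 10 -3
POP     : -6 10
ADD     : 4
PUSH 6  : 4 6
NEG     : 4 -6
ADD     : -2
DUP     : -2 -2
SUB     : 0
LOAD 2  : 0 -10
LOAD 2  : 0 -10 -10
SWAP    : 0 -10 -10
MUL     : 0 100

-10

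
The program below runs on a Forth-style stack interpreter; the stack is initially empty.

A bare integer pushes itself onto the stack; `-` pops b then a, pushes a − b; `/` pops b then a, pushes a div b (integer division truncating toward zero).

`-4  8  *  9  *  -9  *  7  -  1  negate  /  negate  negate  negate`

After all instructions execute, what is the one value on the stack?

2585

-4     → -4
8      → -4 8
*      → -32
9      → -32 9
*      → -288
-9     → -288 -9
*      → 2592
7      → 2592 7
-      → 2585
1      → 2585 1
negate → 2585 -1
/      → -2585
negate → 2585
negate → -2585
negate → 2585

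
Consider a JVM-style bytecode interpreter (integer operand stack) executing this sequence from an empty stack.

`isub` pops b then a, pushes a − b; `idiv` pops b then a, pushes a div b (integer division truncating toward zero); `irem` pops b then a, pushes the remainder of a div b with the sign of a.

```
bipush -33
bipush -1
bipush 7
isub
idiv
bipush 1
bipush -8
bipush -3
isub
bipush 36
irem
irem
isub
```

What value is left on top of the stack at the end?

bipush -33 → [-33]
bipush -1  → [-33, -1]
bipush 7   → [-33, -1, 7]
isub       → [-33, -8]
idiv       → [4]
bipush 1   → [4, 1]
bipush -8  → [4, 1, -8]
bipush -3  → [4, 1, -8, -3]
isub       → [4, 1, -5]
bipush 36  → [4, 1, -5, 36]
irem       → [4, 1, -5]
irem       → [4, 1]
isub       → [3]

3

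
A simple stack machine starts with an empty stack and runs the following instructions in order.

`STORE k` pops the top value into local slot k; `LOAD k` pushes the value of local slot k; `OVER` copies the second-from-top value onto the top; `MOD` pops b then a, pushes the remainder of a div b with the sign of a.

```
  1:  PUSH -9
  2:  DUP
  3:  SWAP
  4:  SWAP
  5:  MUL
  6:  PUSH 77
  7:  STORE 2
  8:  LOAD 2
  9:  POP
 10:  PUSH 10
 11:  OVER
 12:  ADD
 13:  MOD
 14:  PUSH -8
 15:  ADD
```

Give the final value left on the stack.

PUSH -9  [-9]
DUP      [-9, -9]
SWAP     [-9, -9]
SWAP     [-9, -9]
MUL      [81]
PUSH 77  [81, 77]
STORE 2  [81]
LOAD 2   [81, 77]
POP      [81]
PUSH 10  [81, 10]
OVER     [81, 10, 81]
ADD      [81, 91]
MOD      [81]
PUSH -8  [81, -8]
ADD      [73]

73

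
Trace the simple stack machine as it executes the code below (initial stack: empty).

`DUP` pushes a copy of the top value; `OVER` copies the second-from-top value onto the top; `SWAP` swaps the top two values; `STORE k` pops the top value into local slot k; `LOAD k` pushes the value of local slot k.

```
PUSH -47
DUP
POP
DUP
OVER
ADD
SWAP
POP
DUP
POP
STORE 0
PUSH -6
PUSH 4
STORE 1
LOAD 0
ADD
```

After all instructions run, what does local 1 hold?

4

PUSH -47 : [-47]
DUP      : [-47, -47]
POP      : [-47]
DUP      : [-47, -47]
OVER     : [-47, -47, -47]
ADD      : [-47, -94]
SWAP     : [-94, -47]
POP      : [-94]
DUP      : [-94, -94]
POP      : [-94]
STORE 0  : []
PUSH -6  : [-6]
PUSH 4   : [-6, 4]
STORE 1  : [-6]
LOAD 0   : [-6, -94]
ADD      : [-100]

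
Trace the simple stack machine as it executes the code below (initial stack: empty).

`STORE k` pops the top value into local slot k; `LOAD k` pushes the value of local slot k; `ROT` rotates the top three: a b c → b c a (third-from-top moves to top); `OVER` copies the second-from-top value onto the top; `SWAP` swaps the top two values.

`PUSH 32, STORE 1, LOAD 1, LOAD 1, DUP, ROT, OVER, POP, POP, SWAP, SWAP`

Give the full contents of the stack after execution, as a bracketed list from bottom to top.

[32, 32]

PUSH 32 -> 32
STORE 1 -> (empty)
LOAD 1  -> 32
LOAD 1  -> 32 32
DUP     -> 32 32 32
ROT     -> 32 32 32
OVER    -> 32 32 32 32
POP     -> 32 32 32
POP     -> 32 32
SWAP    -> 32 32
SWAP    -> 32 32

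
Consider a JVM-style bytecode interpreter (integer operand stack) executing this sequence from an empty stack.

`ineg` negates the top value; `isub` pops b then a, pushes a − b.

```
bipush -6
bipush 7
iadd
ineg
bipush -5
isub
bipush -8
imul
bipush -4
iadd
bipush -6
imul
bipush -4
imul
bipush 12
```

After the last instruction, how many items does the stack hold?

2

bipush -6 → -6
bipush 7  → -6 7
iadd      → 1
ineg      → -1
bipush -5 → -1 -5
isub      → 4
bipush -8 → 4 -8
imul      → -32
bipush -4 → -32 -4
iadd      → -36
bipush -6 → -36 -6
imul      → 216
bipush -4 → 216 -4
imul      → -864
bipush 12 → -864 12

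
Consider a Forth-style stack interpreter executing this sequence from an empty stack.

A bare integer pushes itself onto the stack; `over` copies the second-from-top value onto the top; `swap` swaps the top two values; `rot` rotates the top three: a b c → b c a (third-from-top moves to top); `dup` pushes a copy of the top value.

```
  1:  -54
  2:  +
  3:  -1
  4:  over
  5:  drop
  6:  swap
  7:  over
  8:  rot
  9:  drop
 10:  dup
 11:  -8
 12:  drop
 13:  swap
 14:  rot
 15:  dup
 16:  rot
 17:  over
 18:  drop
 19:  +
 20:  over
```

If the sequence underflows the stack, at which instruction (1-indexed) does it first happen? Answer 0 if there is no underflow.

-54 : -54
+  — needs 2 operands, stack has 1 → underflow

2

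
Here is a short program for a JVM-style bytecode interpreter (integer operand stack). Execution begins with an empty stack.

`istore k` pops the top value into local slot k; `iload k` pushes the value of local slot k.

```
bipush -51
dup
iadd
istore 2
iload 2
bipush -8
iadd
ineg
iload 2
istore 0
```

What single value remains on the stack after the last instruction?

110

bipush -51  [-51]
dup         [-51, -51]
iadd        [-102]
istore 2    []
iload 2     [-102]
bipush -8   [-102, -8]
iadd        [-110]
ineg        [110]
iload 2     [110, -102]
istore 0    [110]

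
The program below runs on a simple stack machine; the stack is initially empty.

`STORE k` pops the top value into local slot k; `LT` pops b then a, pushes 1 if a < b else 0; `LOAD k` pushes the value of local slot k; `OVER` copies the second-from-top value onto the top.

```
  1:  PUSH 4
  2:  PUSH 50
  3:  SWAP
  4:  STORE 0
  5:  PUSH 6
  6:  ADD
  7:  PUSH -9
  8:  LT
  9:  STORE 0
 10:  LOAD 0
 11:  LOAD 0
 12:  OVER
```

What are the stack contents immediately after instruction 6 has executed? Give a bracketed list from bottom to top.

[56]

PUSH 4  : 4
PUSH 50 : 4 50
SWAP    : 50 4
STORE 0 : 50
PUSH 6  : 50 6
ADD     : 56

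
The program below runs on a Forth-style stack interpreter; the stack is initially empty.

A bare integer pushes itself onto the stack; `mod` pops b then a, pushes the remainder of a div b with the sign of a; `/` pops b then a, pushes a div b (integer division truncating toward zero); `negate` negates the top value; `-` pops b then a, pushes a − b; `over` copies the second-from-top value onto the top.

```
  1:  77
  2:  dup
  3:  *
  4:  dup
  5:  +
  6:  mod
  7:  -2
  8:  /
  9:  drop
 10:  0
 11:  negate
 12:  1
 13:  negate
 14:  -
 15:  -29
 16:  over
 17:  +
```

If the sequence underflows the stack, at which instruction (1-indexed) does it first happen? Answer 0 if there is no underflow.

77  : 77
dup : 77 77
*   : 5929
dup : 5929 5929
+   : 11858
mod  — needs 2 operands, stack has 1 → underflow

6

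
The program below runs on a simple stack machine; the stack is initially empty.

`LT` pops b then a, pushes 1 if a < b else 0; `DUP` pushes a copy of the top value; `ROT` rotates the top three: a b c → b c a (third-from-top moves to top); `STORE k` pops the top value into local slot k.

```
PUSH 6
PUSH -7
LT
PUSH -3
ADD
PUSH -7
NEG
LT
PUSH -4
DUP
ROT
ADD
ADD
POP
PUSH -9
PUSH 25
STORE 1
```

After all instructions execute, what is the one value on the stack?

-9

PUSH 6  -> [6]
PUSH -7 -> [6, -7]
LT      -> [0]
PUSH -3 -> [0, -3]
ADD     -> [-3]
PUSH -7 -> [-3, -7]
NEG     -> [-3, 7]
LT      -> [1]
PUSH -4 -> [1, -4]
DUP     -> [1, -4, -4]
ROT     -> [-4, -4, 1]
ADD     -> [-4, -3]
ADD     -> [-7]
POP     -> []
PUSH -9 -> [-9]
PUSH 25 -> [-9, 25]
STORE 1 -> [-9]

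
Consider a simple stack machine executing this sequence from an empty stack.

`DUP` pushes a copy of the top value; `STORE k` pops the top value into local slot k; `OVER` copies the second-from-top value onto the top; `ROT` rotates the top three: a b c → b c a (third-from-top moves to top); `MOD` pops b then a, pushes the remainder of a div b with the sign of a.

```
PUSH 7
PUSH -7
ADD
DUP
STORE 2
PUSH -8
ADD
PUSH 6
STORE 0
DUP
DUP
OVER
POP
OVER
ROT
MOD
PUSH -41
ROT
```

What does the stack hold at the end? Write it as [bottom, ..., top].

PUSH 7   : 7
PUSH -7  : 7 -7
ADD      : 0
DUP      : 0 0
STORE 2  : 0
PUSH -8  : 0 -8
ADD      : -8
PUSH 6   : -8 6
STORE 0  : -8
DUP      : -8 -8
DUP      : -8 -8 -8
OVER     : -8 -8 -8 -8
POP      : -8 -8 -8
OVER     : -8 -8 -8 -8
ROT      : -8 -8 -8 -8
MOD      : -8 -8 0
PUSH -41 : -8 -8 0 -41
ROT      : -8 0 -41 -8

[-8, 0, -41, -8]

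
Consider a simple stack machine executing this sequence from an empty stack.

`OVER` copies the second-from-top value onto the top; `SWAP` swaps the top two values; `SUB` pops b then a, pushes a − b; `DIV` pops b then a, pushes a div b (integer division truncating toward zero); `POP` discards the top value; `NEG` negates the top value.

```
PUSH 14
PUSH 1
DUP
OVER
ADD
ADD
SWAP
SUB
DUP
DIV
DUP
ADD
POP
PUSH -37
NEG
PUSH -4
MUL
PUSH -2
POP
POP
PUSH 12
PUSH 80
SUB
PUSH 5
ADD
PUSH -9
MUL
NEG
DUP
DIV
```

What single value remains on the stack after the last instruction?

PUSH 14  : [14]
PUSH 1   : [14, 1]
DUP      : [14, 1, 1]
OVER     : [14, 1, 1, 1]
ADD      : [14, 1, 2]
ADD      : [14, 3]
SWAP     : [3, 14]
SUB      : [-11]
DUP      : [-11, -11]
DIV      : [1]
DUP      : [1, 1]
ADD      : [2]
POP      : []
PUSH -37 : [-37]
NEG      : [37]
PUSH -4  : [37, -4]
MUL      : [-148]
PUSH -2  : [-148, -2]
POP      : [-148]
POP      : []
PUSH 12  : [12]
PUSH 80  : [12, 80]
SUB      : [-68]
PUSH 5   : [-68, 5]
ADD      : [-63]
PUSH -9  : [-63, -9]
MUL      : [567]
NEG      : [-567]
DUP      : [-567, -567]
DIV      : [1]

1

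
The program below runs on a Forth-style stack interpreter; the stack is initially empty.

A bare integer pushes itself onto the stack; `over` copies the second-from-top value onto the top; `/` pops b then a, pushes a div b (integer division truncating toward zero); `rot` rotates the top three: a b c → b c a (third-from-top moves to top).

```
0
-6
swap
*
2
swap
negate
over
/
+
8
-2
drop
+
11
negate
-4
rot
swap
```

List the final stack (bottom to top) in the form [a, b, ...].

[-11, 10, -4]

0      : [0]
-6     : [0, -6]
swap   : [-6, 0]
*      : [0]
2      : [0, 2]
swap   : [2, 0]
negate : [2, 0]
over   : [2, 0, 2]
/      : [2, 0]
+      : [2]
8      : [2, 8]
-2     : [2, 8, -2]
drop   : [2, 8]
+      : [10]
11     : [10, 11]
negate : [10, -11]
-4     : [10, -11, -4]
rot    : [-11, -4, 10]
swap   : [-11, 10, -4]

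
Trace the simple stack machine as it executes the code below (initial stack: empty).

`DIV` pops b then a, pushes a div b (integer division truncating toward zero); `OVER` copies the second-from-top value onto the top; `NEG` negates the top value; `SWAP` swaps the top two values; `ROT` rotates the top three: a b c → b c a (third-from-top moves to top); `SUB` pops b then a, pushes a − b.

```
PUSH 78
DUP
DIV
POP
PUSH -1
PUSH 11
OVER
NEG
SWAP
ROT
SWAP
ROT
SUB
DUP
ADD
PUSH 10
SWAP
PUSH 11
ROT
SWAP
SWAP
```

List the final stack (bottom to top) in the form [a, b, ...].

PUSH 78  [78]
DUP      [78, 78]
DIV      [1]
POP      []
PUSH -1  [-1]
PUSH 11  [-1, 11]
OVER     [-1, 11, -1]
NEG      [-1, 11, 1]
SWAP     [-1, 1, 11]
ROT      [1, 11, -1]
SWAP     [1, -1, 11]
ROT      [-1, 11, 1]
SUB      [-1, 10]
DUP      [-1, 10, 10]
ADD      [-1, 20]
PUSH 10  [-1, 20, 10]
SWAP     [-1, 10, 20]
PUSH 11  [-1, 10, 20, 11]
ROT      [-1, 20, 11, 10]
SWAP     [-1, 20, 10, 11]
SWAP     [-1, 20, 11, 10]

[-1, 20, 11, 10]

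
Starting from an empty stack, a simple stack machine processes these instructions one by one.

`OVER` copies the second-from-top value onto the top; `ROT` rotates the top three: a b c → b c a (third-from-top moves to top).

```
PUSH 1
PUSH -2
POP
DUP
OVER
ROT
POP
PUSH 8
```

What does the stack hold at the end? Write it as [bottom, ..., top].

[1, 1, 8]

PUSH 1  : [1]
PUSH -2 : [1, -2]
POP     : [1]
DUP     : [1, 1]
OVER    : [1, 1, 1]
ROT     : [1, 1, 1]
POP     : [1, 1]
PUSH 8  : [1, 1, 8]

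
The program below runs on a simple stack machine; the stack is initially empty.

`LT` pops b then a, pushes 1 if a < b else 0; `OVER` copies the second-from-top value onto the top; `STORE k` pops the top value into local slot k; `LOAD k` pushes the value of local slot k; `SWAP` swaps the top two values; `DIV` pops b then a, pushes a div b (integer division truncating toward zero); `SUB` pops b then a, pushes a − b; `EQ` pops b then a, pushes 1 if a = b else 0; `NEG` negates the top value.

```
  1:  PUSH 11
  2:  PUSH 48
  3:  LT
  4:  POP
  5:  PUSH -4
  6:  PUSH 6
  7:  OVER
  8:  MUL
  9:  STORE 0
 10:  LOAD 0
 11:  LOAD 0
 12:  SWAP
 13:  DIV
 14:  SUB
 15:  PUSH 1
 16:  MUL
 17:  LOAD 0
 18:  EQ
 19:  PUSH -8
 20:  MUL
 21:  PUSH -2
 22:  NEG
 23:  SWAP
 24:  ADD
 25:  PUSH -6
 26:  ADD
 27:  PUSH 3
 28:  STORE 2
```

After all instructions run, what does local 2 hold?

PUSH 11 -> [11]
PUSH 48 -> [11, 48]
LT      -> [1]
POP     -> []
PUSH -4 -> [-4]
PUSH 6  -> [-4, 6]
OVER    -> [-4, 6, -4]
MUL     -> [-4, -24]
STORE 0 -> [-4]
LOAD 0  -> [-4, -24]
LOAD 0  -> [-4, -24, -24]
SWAP    -> [-4, -24, -24]
DIV     -> [-4, 1]
SUB     -> [-5]
PUSH 1  -> [-5, 1]
MUL     -> [-5]
LOAD 0  -> [-5, -24]
EQ      -> [0]
PUSH -8 -> [0, -8]
MUL     -> [0]
PUSH -2 -> [0, -2]
NEG     -> [0, 2]
SWAP    -> [2, 0]
ADD     -> [2]
PUSH -6 -> [2, -6]
ADD     -> [-4]
PUSH 3  -> [-4, 3]
STORE 2 -> [-4]

3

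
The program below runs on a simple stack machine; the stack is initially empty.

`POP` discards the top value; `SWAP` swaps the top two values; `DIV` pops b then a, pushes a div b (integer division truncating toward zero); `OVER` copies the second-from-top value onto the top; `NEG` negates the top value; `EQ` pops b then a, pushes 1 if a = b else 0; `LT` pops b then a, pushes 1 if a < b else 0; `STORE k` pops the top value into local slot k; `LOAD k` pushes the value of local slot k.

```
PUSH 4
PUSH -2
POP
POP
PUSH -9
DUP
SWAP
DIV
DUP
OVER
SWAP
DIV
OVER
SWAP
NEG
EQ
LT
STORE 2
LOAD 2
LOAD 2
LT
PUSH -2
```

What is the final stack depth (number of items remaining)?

2

PUSH 4  -> 4
PUSH -2 -> 4 -2
POP     -> 4
POP     -> (empty)
PUSH -9 -> -9
DUP     -> -9 -9
SWAP    -> -9 -9
DIV     -> 1
DUP     -> 1 1
OVER    -> 1 1 1
SWAP    -> 1 1 1
DIV     -> 1 1
OVER    -> 1 1 1
SWAP    -> 1 1 1
NEG     -> 1 1 -1
EQ      -> 1 0
LT      -> 0
STORE 2 -> (empty)
LOAD 2  -> 0
LOAD 2  -> 0 0
LT      -> 0
PUSH -2 -> 0 -2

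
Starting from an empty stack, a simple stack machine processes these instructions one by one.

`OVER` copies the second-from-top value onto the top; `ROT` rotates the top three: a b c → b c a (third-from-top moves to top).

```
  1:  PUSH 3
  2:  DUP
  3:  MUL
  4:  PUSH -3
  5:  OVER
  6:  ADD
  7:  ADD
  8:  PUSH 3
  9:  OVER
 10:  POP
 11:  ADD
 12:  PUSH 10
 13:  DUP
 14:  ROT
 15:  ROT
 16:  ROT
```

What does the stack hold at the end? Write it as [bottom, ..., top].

PUSH 3   3
DUP      3 3
MUL      9
PUSH -3  9 -3
OVER     9 -3 9
ADD      9 6
ADD      15
PUSH 3   15 3
OVER     15 3 15
POP      15 3
ADD      18
PUSH 10  18 10
DUP      18 10 10
ROT      10 10 18
ROT      10 18 10
ROT      18 10 10

[18, 10, 10]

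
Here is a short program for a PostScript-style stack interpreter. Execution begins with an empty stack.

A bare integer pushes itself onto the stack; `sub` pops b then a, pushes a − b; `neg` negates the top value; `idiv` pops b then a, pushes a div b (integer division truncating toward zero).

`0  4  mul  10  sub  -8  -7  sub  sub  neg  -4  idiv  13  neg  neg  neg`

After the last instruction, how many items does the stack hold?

2

0     0
4     0 4
mul   0
10    0 10
sub   -10
-8    -10 -8
-7    -10 -8 -7
sub   -10 -1
sub   -9
neg   9
-4    9 -4
idiv  -2
13    -2 13
neg   -2 -13
neg   -2 13
neg   -2 -13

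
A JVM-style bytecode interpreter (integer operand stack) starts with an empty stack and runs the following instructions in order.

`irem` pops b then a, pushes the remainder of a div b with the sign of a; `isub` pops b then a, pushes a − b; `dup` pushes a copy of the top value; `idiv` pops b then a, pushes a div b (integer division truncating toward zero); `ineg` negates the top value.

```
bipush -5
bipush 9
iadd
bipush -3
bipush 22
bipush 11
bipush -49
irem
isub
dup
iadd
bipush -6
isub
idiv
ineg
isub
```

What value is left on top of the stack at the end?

4

bipush -5  : -5
bipush 9   : -5 9
iadd       : 4
bipush -3  : 4 -3
bipush 22  : 4 -3 22
bipush 11  : 4 -3 22 11
bipush -49 : 4 -3 22 11 -49
irem       : 4 -3 22 11
isub       : 4 -3 11
dup        : 4 -3 11 11
iadd       : 4 -3 22
bipush -6  : 4 -3 22 -6
isub       : 4 -3 28
idiv       : 4 0
ineg       : 4 0
isub       : 4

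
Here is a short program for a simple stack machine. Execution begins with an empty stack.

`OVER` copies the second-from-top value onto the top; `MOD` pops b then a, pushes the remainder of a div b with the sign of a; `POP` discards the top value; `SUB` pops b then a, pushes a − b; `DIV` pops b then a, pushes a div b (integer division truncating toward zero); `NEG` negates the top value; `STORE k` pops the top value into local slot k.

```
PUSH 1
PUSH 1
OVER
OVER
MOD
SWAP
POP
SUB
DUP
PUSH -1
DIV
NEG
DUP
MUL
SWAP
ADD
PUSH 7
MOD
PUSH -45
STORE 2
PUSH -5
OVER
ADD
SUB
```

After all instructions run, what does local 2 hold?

-45

PUSH 1   → [1]
PUSH 1   → [1, 1]
OVER     → [1, 1, 1]
OVER     → [1, 1, 1, 1]
MOD      → [1, 1, 0]
SWAP     → [1, 0, 1]
POP      → [1, 0]
SUB      → [1]
DUP      → [1, 1]
PUSH -1  → [1, 1, -1]
DIV      → [1, -1]
NEG      → [1, 1]
DUP      → [1, 1, 1]
MUL      → [1, 1]
SWAP     → [1, 1]
ADD      → [2]
PUSH 7   → [2, 7]
MOD      → [2]
PUSH -45 → [2, -45]
STORE 2  → [2]
PUSH -5  → [2, -5]
OVER     → [2, -5, 2]
ADD      → [2, -3]
SUB      → [5]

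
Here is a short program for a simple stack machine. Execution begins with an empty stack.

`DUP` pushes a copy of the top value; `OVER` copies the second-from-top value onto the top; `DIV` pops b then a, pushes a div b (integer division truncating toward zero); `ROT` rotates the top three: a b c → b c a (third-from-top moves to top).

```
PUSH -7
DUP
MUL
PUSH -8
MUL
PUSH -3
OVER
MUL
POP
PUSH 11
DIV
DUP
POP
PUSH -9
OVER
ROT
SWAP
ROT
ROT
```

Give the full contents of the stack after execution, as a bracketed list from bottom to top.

[-35, -9, -35]

PUSH -7 → -7
DUP     → -7 -7
MUL     → 49
PUSH -8 → 49 -8
MUL     → -392
PUSH -3 → -392 -3
OVER    → -392 -3 -392
MUL     → -392 1176
POP     → -392
PUSH 11 → -392 11
DIV     → -35
DUP     → -35 -35
POP     → -35
PUSH -9 → -35 -9
OVER    → -35 -9 -35
ROT     → -9 -35 -35
SWAP    → -9 -35 -35
ROT     → -35 -35 -9
ROT     → -35 -9 -35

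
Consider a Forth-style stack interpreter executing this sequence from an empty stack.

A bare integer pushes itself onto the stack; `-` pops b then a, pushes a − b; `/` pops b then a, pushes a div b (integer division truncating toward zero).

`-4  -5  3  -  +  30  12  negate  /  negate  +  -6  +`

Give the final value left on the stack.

-4     : -4
-5     : -4 -5
3      : -4 -5 3
-      : -4 -8
+      : -12
30     : -12 30
12     : -12 30 12
negate : -12 30 -12
/      : -12 -2
negate : -12 2
+      : -10
-6     : -10 -6
+      : -16

-16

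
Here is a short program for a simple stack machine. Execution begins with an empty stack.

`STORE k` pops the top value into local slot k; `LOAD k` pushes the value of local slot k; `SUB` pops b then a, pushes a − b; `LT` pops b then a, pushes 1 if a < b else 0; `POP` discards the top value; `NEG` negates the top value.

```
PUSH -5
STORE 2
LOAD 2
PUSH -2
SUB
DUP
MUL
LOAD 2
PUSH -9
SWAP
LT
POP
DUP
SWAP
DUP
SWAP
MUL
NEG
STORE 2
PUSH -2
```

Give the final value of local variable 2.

PUSH -5 -> -5
STORE 2 -> (empty)
LOAD 2  -> -5
PUSH -2 -> -5 -2
SUB     -> -3
DUP     -> -3 -3
MUL     -> 9
LOAD 2  -> 9 -5
PUSH -9 -> 9 -5 -9
SWAP    -> 9 -9 -5
LT      -> 9 1
POP     -> 9
DUP     -> 9 9
SWAP    -> 9 9
DUP     -> 9 9 9
SWAP    -> 9 9 9
MUL     -> 9 81
NEG     -> 9 -81
STORE 2 -> 9
PUSH -2 -> 9 -2

-81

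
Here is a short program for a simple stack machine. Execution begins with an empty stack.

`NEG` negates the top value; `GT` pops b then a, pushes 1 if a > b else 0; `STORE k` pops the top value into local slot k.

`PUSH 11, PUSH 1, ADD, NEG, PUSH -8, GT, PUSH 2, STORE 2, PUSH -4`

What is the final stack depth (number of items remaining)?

2

PUSH 11 -> 11
PUSH 1  -> 11 1
ADD     -> 12
NEG     -> -12
PUSH -8 -> -12 -8
GT      -> 0
PUSH 2  -> 0 2
STORE 2 -> 0
PUSH -4 -> 0 -4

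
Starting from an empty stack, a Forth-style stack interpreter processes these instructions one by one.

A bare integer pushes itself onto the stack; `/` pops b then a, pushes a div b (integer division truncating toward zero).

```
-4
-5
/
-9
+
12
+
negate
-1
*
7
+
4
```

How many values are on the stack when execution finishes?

2

-4      [-4]
-5      [-4, -5]
/       [0]
-9      [0, -9]
+       [-9]
12      [-9, 12]
+       [3]
negate  [-3]
-1      [-3, -1]
*       [3]
7       [3, 7]
+       [10]
4       [10, 4]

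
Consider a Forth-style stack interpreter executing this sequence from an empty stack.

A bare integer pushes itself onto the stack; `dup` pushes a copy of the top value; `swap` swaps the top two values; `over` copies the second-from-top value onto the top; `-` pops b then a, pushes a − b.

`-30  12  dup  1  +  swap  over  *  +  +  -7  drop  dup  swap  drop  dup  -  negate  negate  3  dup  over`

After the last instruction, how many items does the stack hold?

-30    : -30
12     : -30 12
dup    : -30 12 12
1      : -30 12 12 1
+      : -30 12 13
swap   : -30 13 12
over   : -30 13 12 13
*      : -30 13 156
+      : -30 169
+      : 139
-7     : 139 -7
drop   : 139
dup    : 139 139
swap   : 139 139
drop   : 139
dup    : 139 139
-      : 0
negate : 0
negate : 0
3      : 0 3
dup    : 0 3 3
over   : 0 3 3 3

4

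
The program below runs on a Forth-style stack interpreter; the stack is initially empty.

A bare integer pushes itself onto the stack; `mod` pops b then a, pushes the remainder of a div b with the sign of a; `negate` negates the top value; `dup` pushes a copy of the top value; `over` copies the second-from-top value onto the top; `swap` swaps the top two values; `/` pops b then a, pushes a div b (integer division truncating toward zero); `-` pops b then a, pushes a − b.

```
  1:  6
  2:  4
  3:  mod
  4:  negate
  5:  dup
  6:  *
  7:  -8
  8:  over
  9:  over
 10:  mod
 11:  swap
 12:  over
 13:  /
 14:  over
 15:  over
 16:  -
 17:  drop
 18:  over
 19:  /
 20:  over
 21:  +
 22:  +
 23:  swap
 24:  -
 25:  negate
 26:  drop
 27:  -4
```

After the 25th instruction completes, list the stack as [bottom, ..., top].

[-4]

6       [6]
4       [6, 4]
mod     [2]
negate  [-2]
dup     [-2, -2]
*       [4]
-8      [4, -8]
over    [4, -8, 4]
over    [4, -8, 4, -8]
mod     [4, -8, 4]
swap    [4, 4, -8]
over    [4, 4, -8, 4]
/       [4, 4, -2]
over    [4, 4, -2, 4]
over    [4, 4, -2, 4, -2]
-       [4, 4, -2, 6]
drop    [4, 4, -2]
over    [4, 4, -2, 4]
/       [4, 4, 0]
over    [4, 4, 0, 4]
+       [4, 4, 4]
+       [4, 8]
swap    [8, 4]
-       [4]
negate  [-4]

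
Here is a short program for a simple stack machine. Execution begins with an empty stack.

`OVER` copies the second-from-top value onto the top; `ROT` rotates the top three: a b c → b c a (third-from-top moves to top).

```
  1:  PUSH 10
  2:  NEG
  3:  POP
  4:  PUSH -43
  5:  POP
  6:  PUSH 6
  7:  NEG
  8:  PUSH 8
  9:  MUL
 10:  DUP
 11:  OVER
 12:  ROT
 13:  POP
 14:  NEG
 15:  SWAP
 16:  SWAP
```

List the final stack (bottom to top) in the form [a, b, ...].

[-48, 48]

PUSH 10  : 10
NEG      : -10
POP      : (empty)
PUSH -43 : -43
POP      : (empty)
PUSH 6   : 6
NEG      : -6
PUSH 8   : -6 8
MUL      : -48
DUP      : -48 -48
OVER     : -48 -48 -48
ROT      : -48 -48 -48
POP      : -48 -48
NEG      : -48 48
SWAP     : 48 -48
SWAP     : -48 48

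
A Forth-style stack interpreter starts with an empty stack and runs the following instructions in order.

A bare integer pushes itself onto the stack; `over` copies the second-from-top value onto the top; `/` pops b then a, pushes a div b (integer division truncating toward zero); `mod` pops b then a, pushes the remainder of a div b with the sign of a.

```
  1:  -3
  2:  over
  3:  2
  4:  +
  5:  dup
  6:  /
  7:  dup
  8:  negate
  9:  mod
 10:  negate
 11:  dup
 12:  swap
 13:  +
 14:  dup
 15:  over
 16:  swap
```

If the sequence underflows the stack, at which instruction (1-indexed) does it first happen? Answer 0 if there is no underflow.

2

-3 -> -3
over  — needs 2 operands, stack has 1 → underflow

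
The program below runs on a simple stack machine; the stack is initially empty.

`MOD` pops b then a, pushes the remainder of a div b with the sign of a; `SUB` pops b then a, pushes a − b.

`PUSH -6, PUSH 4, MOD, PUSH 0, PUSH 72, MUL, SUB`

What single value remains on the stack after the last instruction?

PUSH -6  [-6]
PUSH 4   [-6, 4]
MOD      [-2]
PUSH 0   [-2, 0]
PUSH 72  [-2, 0, 72]
MUL      [-2, 0]
SUB      [-2]

-2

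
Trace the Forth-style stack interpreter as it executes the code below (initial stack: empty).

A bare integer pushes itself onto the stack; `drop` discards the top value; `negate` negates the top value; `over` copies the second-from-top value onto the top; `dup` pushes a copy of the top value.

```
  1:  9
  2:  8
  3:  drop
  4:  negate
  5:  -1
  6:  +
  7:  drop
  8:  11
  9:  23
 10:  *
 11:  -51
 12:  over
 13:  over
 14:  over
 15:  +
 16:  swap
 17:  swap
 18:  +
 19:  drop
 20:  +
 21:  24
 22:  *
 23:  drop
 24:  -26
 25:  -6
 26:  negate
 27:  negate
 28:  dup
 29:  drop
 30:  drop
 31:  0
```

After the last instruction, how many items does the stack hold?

2

9      : 9
8      : 9 8
drop   : 9
negate : -9
-1     : -9 -1
+      : -10
drop   : (empty)
11     : 11
23     : 11 23
*      : 253
-51    : 253 -51
over   : 253 -51 253
over   : 253 -51 253 -51
over   : 253 -51 253 -51 253
+      : 253 -51 253 202
swap   : 253 -51 202 253
swap   : 253 -51 253 202
+      : 253 -51 455
drop   : 253 -51
+      : 202
24     : 202 24
*      : 4848
drop   : (empty)
-26    : -26
-6     : -26 -6
negate : -26 6
negate : -26 -6
dup    : -26 -6 -6
drop   : -26 -6
drop   : -26
0      : -26 0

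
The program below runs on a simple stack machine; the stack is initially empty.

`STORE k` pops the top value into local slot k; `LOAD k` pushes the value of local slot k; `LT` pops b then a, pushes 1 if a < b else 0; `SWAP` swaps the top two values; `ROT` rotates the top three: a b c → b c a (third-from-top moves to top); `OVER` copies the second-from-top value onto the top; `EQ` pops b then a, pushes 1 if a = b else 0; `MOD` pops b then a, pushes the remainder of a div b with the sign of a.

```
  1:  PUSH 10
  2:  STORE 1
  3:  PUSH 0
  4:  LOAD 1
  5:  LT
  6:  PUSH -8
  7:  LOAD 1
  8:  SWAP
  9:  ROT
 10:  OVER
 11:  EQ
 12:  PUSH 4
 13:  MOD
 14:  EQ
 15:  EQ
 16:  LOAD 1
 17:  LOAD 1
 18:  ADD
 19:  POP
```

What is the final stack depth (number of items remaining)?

1

PUSH 10 -> 10
STORE 1 -> (empty)
PUSH 0  -> 0
LOAD 1  -> 0 10
LT      -> 1
PUSH -8 -> 1 -8
LOAD 1  -> 1 -8 10
SWAP    -> 1 10 -8
ROT     -> 10 -8 1
OVER    -> 10 -8 1 -8
EQ      -> 10 -8 0
PUSH 4  -> 10 -8 0 4
MOD     -> 10 -8 0
EQ      -> 10 0
EQ      -> 0
LOAD 1  -> 0 10
LOAD 1  -> 0 10 10
ADD     -> 0 20
POP     -> 0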